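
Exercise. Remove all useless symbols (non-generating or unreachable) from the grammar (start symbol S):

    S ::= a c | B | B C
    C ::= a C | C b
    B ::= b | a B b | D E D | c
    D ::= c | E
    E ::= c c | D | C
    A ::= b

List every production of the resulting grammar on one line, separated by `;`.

S ::= a c | B; B ::= b | a B b | D E D | c; D ::= c | E; E ::= c c | D

Generating nonterminals: {A, B, D, E, S}.
Reachable from S after that: {B, D, E, S}.
Removed useless symbols: {A, C} and every production mentioning them.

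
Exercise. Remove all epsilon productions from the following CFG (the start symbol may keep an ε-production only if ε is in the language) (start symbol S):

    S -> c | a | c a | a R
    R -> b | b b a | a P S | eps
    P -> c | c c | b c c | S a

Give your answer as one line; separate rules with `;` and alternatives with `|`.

S -> c | a | c a | a R; R -> b | b b a | a P S; P -> c | c c | b c c | S a

The nullable symbols are {R}.
ε ∉ L(G), so no ε-production is kept.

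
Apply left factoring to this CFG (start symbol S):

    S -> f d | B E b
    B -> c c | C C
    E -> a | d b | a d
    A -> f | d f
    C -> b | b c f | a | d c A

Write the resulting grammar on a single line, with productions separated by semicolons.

S -> f d | B E b; B -> c c | C C; E -> d b | a E'; A -> f | d f; C -> a | d c A | b C'; E' -> ε | d; C' -> ε | c f

E has alternatives sharing prefix 'a': factor to E → a E' with E' → ε | d.
C has alternatives sharing prefix 'b': factor to C → b C' with C' → ε | c f.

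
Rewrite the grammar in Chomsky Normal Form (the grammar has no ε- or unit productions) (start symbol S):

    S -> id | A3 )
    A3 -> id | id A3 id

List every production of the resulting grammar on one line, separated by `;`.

Introduce a nonterminal for each terminal appearing in a rule of length ≥ 2: X1 → ), X2 → id.
Binarize each right-hand side of length ≥ 3 by chaining fresh nonterminals (Y1, Y2, …): affected rules were A3 → X2 A3 X2.

S -> id | A3 X1; A3 -> id | X2 Y1; X1 -> ); X2 -> id; Y1 -> A3 X2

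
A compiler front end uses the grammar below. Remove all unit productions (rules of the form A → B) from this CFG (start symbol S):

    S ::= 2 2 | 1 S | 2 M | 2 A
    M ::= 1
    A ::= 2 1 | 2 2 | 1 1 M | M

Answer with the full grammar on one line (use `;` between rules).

Unit pairs: A ⇒* {M}.
For each unit pair (A, B), copy every non-unit production of B to A, then drop all unit productions.

S ::= 2 2 | 1 S | 2 M | 2 A; M ::= 1; A ::= 2 1 | 2 2 | 1 1 M | 1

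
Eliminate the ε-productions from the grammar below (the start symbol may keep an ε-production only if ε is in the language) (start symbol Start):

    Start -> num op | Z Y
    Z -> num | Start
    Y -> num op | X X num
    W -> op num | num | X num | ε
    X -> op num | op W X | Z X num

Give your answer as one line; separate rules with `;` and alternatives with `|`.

Start -> num op | Z Y; Z -> num | Start; Y -> num op | X X num; W -> op num | num | X num; X -> op num | op W X | op X | Z X num

The nullable symbols are {W}.
ε ∉ L(G), so no ε-production is kept.
Expand every rule over subsets of its nullable positions: X → op W X gives op W X | op X.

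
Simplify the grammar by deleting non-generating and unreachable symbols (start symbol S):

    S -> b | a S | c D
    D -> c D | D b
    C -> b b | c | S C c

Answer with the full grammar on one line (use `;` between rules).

Generating nonterminals: {C, S}.
Reachable from S after that: {S}.
Removed useless symbols: {C, D} and every production mentioning them.

S -> b | a S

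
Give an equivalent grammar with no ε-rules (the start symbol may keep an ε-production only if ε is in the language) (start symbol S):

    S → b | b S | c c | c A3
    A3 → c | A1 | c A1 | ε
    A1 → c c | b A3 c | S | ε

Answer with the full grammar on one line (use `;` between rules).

Nullable nonterminals: {A1, A3}.
ε ∉ L(G), so no ε-production is kept.
Add the nullable-subset variants: S → c A3 gives c A3 | c. A1 → b A3 c gives b A3 c | b c.

S → b | b S | c c | c A3 | c; A3 → c | A1 | c A1; A1 → c c | b A3 c | b c | S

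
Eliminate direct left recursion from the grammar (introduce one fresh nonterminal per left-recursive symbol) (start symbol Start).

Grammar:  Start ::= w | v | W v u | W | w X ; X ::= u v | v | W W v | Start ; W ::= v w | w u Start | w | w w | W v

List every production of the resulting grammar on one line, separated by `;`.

Directly left-recursive nonterminal: W.
For W: α = {v}, β = {v w, w u Start, w, w w}. Rewrite as W → β W1 and W1 → α W1 | ε.

Start ::= w | v | W v u | W | w X; X ::= u v | v | W W v | Start; W ::= v w W1 | w u Start W1 | w W1 | w w W1; W1 ::= v W1 | ε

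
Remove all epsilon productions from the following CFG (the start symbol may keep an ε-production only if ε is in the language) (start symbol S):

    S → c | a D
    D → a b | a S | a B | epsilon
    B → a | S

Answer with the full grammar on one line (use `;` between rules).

Nullable set = {D}.
ε ∉ L(G), so no ε-production is kept.
For each production, add variants omitting each subset of nullable occurrences: S → a D gives a D | a.

S → c | a D | a; D → a b | a S | a B; B → a | S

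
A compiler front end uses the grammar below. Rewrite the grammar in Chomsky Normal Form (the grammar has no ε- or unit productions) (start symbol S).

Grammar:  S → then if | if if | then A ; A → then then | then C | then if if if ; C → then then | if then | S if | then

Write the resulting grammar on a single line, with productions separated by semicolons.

S → X1 X2 | X2 X2 | X1 A; A → X1 X1 | X1 C | X1 Y1; C → X1 X1 | X2 X1 | S X2 | then; X1 → then; X2 → if; Y1 → X2 Y2; Y2 → X2 X2

Introduce a nonterminal for each terminal appearing in a rule of length ≥ 2: X1 → then, X2 → if.
Binarize each right-hand side of length ≥ 3 by chaining fresh nonterminals (Y1, Y2, …): affected rules were A → X1 X2 X2 X2.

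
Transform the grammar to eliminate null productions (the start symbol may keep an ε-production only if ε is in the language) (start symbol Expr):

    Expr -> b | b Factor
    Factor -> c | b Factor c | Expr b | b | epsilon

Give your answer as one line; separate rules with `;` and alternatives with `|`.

Expr -> b | b Factor; Factor -> c | b Factor c | b c | Expr b | b

The nullable symbols are {Factor}.
ε ∉ L(G), so no ε-production is kept.
Add the nullable-subset variants: Factor → b Factor c gives b Factor c | b c.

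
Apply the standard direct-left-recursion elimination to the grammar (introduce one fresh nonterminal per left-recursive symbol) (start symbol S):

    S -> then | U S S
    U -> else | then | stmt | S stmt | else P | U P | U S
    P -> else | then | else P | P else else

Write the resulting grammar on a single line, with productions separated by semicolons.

Left recursion appears on U, P.
For U: α = {P, S}, β = {else, then, stmt, S stmt, else P}. Rewrite as U → β U' and U' → α U' | ε.
For P: α = {else else}, β = {else, then, else P}. Rewrite as P → β P' and P' → α P' | ε.

S -> then | U S S; U -> else U' | then U' | stmt U' | S stmt U' | else P U'; P -> else P' | then P' | else P P'; U' -> P U' | S U' | epsilon; P' -> else else P' | epsilon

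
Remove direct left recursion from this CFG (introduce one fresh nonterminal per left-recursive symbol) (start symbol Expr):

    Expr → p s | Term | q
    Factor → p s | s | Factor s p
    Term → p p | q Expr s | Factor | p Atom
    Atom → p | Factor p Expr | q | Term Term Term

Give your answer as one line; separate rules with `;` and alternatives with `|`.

Expr → p s | Term | q; Factor → p s Factor1 | s Factor1; Term → p p | q Expr s | Factor | p Atom; Atom → p | Factor p Expr | q | Term Term Term; Factor1 → s p Factor1 | ε

Left recursion appears on Factor.
For Factor: α = {s p}, β = {p s, s}. Rewrite as Factor → β Factor1 and Factor1 → α Factor1 | ε.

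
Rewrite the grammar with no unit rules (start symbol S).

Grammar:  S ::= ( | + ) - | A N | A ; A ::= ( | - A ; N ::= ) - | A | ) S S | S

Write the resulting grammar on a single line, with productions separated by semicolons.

S ::= ( | + ) - | A N | - A; A ::= ( | - A; N ::= ( | + ) - | A N | ) - | ) S S | - A

Unit pairs: N ⇒* {A, S}; S ⇒* {A}.
Replace each nonterminal's rules with the union of the non-unit rules of every nonterminal it unit-derives.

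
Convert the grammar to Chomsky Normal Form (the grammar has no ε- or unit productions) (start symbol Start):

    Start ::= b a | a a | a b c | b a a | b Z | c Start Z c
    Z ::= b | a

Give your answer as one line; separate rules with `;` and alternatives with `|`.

Start ::= X1 X2 | X2 X2 | X2 Y1 | X1 Y2 | X1 Z | X3 Y3; Z ::= b | a; X1 ::= b; X2 ::= a; X3 ::= c; Y1 ::= X1 X3; Y2 ::= X2 X2; Y3 ::= Start Y4; Y4 ::= Z X3

Introduce a nonterminal for each terminal appearing in a rule of length ≥ 2: X1 → b, X2 → a, X3 → c.
Binarize each right-hand side of length ≥ 3 by chaining fresh nonterminals (Y1, Y2, …): affected rules were Start → X2 X1 X3; Start → X1 X2 X2; Start → X3 Start Z X3.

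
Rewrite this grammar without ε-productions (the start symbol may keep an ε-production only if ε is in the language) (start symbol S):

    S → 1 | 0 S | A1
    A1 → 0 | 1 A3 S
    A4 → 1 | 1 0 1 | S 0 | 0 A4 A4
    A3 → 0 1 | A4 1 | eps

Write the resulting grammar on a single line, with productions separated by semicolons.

S → 1 | 0 S | A1; A1 → 0 | 1 A3 S | 1 S; A4 → 1 | 1 0 1 | S 0 | 0 A4 A4; A3 → 0 1 | A4 1

Nullable set = {A3}.
ε ∉ L(G), so no ε-production is kept.
For each production, add variants omitting each subset of nullable occurrences: A1 → 1 A3 S gives 1 A3 S | 1 S.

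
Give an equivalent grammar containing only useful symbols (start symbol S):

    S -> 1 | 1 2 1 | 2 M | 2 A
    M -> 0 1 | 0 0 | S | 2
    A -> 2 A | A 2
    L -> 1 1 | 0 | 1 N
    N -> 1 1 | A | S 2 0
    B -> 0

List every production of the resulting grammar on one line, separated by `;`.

S -> 1 | 1 2 1 | 2 M; M -> 0 1 | 0 0 | S | 2

Generating nonterminals: {B, L, M, N, S}.
Reachable from S after that: {M, S}.
Removed useless symbols: {A, B, L, N} and every production mentioning them.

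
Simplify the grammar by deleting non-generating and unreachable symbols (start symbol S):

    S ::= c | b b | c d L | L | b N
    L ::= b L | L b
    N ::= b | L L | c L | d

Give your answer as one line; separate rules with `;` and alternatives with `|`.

S ::= c | b b | b N; N ::= b | d

Generating nonterminals: {N, S}.
Reachable from S after that: {N, S}.
Removed useless symbols: {L} and every production mentioning them.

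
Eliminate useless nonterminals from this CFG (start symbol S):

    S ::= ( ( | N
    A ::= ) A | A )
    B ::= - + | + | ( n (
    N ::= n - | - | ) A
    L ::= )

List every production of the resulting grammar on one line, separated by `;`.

S ::= ( ( | N; N ::= n - | -

Generating nonterminals: {B, L, N, S}.
Reachable from S after that: {N, S}.
Removed useless symbols: {A, B, L} and every production mentioning them.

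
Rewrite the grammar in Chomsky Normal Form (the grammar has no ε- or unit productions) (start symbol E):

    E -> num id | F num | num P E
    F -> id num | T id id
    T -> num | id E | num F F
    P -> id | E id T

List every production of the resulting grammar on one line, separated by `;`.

Introduce a nonterminal for each terminal appearing in a rule of length ≥ 2: X1 → num, X2 → id.
Binarize each right-hand side of length ≥ 3 by chaining fresh nonterminals (Y1, Y2, …): affected rules were E → X1 P E; F → T X2 X2; T → X1 F F; P → E X2 T.

E -> X1 X2 | F X1 | X1 Y1; F -> X2 X1 | T Y2; T -> num | X2 E | X1 Y3; P -> id | E Y4; X1 -> num; X2 -> id; Y1 -> P E; Y2 -> X2 X2; Y3 -> F F; Y4 -> X2 T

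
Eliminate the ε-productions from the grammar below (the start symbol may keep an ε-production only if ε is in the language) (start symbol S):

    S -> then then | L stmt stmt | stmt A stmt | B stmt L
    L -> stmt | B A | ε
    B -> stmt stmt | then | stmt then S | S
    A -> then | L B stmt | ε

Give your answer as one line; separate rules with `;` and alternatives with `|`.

S -> then then | L stmt stmt | stmt stmt | stmt A stmt | B stmt L | B stmt; L -> stmt | B A | B; B -> stmt stmt | then | stmt then S | S; A -> then | L B stmt | B stmt

Nullable nonterminals: {A, L}.
ε ∉ L(G), so no ε-production is kept.
Add the nullable-subset variants: S → L stmt stmt gives L stmt stmt | stmt stmt. S → B stmt L gives B stmt L | B stmt. L → B A gives B A | B. A → L B stmt gives L B stmt | B stmt.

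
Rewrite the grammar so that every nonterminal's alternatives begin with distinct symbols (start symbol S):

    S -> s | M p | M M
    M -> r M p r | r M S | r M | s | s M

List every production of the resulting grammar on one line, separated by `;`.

S has alternatives sharing prefix 'M': factor to S → M S' with S' → p | M.
M has alternatives sharing prefix 'r M': factor to M → r M M' with M' → p r | S | ε.
M has alternatives sharing prefix 's': factor to M → s M'' with M'' → ε | M.

S -> s | M S'; M -> r M M' | s M''; S' -> p | M; M' -> p r | S | epsilon; M'' -> epsilon | M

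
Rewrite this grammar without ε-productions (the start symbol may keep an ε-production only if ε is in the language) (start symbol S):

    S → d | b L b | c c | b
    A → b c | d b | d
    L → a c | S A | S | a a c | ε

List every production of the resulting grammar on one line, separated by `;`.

Nullable set = {L}.
ε ∉ L(G), so no ε-production is kept.
Expand every rule over subsets of its nullable positions: S → b L b gives b L b | b b.

S → d | b L b | b b | c c | b; A → b c | d b | d; L → a c | S A | S | a a c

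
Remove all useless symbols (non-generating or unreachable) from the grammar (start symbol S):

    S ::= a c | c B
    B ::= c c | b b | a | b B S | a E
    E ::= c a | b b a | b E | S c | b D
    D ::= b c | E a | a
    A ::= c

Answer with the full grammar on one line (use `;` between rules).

S ::= a c | c B; B ::= c c | b b | a | b B S | a E; E ::= c a | b b a | b E | S c | b D; D ::= b c | E a | a

Generating nonterminals: {A, B, D, E, S}.
Reachable from S after that: {B, D, E, S}.
Removed useless symbols: {A} and every production mentioning them.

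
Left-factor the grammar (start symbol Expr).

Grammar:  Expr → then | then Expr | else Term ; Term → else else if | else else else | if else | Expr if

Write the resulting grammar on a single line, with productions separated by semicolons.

Expr → else Term | then Expr1; Term → if else | Expr if | else else Term1; Expr1 → ε | Expr; Term1 → if | else

Expr has alternatives sharing prefix 'then': factor to Expr → then Expr1 with Expr1 → ε | Expr.
Term has alternatives sharing prefix 'else else': factor to Term → else else Term1 with Term1 → if | else.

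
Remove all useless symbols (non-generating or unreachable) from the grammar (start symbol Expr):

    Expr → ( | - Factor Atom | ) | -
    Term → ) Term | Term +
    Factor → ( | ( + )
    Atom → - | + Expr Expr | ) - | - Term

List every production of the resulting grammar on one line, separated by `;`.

Expr → ( | - Factor Atom | ) | -; Factor → ( | ( + ); Atom → - | + Expr Expr | ) -

Generating nonterminals: {Atom, Expr, Factor}.
Reachable from Expr after that: {Atom, Expr, Factor}.
Removed useless symbols: {Term} and every production mentioning them.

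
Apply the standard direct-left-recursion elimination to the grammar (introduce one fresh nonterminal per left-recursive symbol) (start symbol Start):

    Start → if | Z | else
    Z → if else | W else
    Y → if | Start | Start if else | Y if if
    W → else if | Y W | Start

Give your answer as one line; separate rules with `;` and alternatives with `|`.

Start → if | Z | else; Z → if else | W else; Y → if Y1 | Start Y1 | Start if else Y1; W → else if | Y W | Start; Y1 → if if Y1 | ε

Directly left-recursive nonterminal: Y.
For Y: α = {if if}, β = {if, Start, Start if else}. Rewrite as Y → β Y1 and Y1 → α Y1 | ε.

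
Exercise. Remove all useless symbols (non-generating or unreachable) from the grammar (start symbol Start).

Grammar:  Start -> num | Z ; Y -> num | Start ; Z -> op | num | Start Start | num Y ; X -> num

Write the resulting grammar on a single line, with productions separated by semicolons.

Start -> num | Z; Y -> num | Start; Z -> op | num | Start Start | num Y

Generating nonterminals: {Start, X, Y, Z}.
Reachable from Start after that: {Start, Y, Z}.
Removed useless symbols: {X} and every production mentioning them.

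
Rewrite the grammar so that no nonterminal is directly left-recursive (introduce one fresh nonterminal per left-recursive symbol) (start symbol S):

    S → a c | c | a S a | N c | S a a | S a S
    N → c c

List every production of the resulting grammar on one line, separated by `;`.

S → a c S' | c S' | a S a S' | N c S'; N → c c; S' → a a S' | a S S' | epsilon

Left recursion appears on S.
For S: α = {a a, a S}, β = {a c, c, a S a, N c}. Rewrite as S → β S' and S' → α S' | ε.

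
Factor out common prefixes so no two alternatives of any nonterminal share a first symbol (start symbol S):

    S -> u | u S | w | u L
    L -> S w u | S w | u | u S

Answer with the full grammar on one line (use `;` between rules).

S -> w | u S'; L -> S w L' | u L''; S' -> ε | S | L; L' -> u | ε; L'' -> ε | S

S has alternatives sharing prefix 'u': factor to S → u S' with S' → ε | S | L.
L has alternatives sharing prefix 'S w': factor to L → S w L' with L' → u | ε.
L has alternatives sharing prefix 'u': factor to L → u L'' with L'' → ε | S.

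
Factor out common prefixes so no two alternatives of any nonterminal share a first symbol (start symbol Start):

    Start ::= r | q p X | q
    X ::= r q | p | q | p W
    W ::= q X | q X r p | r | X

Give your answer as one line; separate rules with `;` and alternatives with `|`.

Start has alternatives sharing prefix 'q': factor to Start → q Start1 with Start1 → p X | ε.
X has alternatives sharing prefix 'p': factor to X → p X1 with X1 → ε | W.
W has alternatives sharing prefix 'q X': factor to W → q X W1 with W1 → ε | r p.

Start ::= r | q Start1; X ::= r q | q | p X1; W ::= r | X | q X W1; Start1 ::= p X | ε; X1 ::= ε | W; W1 ::= ε | r p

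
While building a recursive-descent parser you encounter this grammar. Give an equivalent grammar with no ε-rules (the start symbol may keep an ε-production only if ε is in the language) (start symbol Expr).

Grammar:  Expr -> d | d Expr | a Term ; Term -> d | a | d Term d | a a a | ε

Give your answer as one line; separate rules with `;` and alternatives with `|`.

Expr -> d | d Expr | a Term | a; Term -> d | a | d Term d | d d | a a a

The nullable symbols are {Term}.
ε ∉ L(G), so no ε-production is kept.
Expand every rule over subsets of its nullable positions: Expr → a Term gives a Term | a. Term → d Term d gives d Term d | d d.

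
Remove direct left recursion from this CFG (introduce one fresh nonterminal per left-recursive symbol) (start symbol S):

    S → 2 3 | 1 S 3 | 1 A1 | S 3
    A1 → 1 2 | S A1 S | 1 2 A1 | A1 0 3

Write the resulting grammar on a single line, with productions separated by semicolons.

S → 2 3 S' | 1 S 3 S' | 1 A1 S'; A1 → 1 2 A1' | S A1 S A1' | 1 2 A1 A1'; S' → 3 S' | epsilon; A1' → 0 3 A1' | epsilon

Left recursion appears on S, A1.
For S: α = {3}, β = {2 3, 1 S 3, 1 A1}. Rewrite as S → β S' and S' → α S' | ε.
For A1: α = {0 3}, β = {1 2, S A1 S, 1 2 A1}. Rewrite as A1 → β A1' and A1' → α A1' | ε.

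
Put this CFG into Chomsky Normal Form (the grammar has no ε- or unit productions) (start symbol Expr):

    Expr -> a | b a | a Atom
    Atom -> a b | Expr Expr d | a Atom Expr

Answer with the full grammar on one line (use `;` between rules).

Introduce a nonterminal for each terminal appearing in a rule of length ≥ 2: X1 → b, X2 → a, X3 → d.
Binarize each right-hand side of length ≥ 3 by chaining fresh nonterminals (Y1, Y2, …): affected rules were Atom → Expr Expr X3; Atom → X2 Atom Expr.

Expr -> a | X1 X2 | X2 Atom; Atom -> X2 X1 | Expr Y1 | X2 Y2; X1 -> b; X2 -> a; X3 -> d; Y1 -> Expr X3; Y2 -> Atom Expr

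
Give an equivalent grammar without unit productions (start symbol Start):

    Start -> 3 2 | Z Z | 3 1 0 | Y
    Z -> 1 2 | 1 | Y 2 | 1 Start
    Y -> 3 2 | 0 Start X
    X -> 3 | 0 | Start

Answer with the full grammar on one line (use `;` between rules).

Start -> 3 2 | Z Z | 3 1 0 | 0 Start X; Z -> 1 2 | 1 | Y 2 | 1 Start; Y -> 3 2 | 0 Start X; X -> 3 2 | Z Z | 3 1 0 | 3 | 0 | 0 Start X

Unit pairs: Start ⇒* {Y}; X ⇒* {Start, Y}.
For every A with A ⇒* B via unit rules, add B's non-unit alternatives to A; then delete every rule of the form X → Y.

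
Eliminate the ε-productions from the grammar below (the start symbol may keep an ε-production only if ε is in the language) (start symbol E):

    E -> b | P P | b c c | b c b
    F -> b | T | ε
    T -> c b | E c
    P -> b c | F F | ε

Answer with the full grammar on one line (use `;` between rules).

E -> b | P P | P | b c c | b c b | ε; F -> b | T; T -> c b | E c | c; P -> b c | F F | F

The nullable symbols are {E, F, P}.
ε ∈ L(G) since E is nullable, so keep E → ε.
Expand every rule over subsets of its nullable positions: E → P P gives P P | P. T → E c gives E c | c. P → F F gives F F | F.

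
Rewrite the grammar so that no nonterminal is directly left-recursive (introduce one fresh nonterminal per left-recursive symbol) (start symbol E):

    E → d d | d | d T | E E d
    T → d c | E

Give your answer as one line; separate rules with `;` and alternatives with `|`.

Left recursion appears on E.
For E: α = {E d}, β = {d d, d, d T}. Rewrite as E → β E' and E' → α E' | ε.

E → d d E' | d E' | d T E'; T → d c | E; E' → E d E' | ε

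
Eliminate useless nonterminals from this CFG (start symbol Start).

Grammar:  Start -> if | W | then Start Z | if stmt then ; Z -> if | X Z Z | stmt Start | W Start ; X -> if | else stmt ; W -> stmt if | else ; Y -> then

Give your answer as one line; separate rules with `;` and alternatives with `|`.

Start -> if | W | then Start Z | if stmt then; Z -> if | X Z Z | stmt Start | W Start; X -> if | else stmt; W -> stmt if | else

Generating nonterminals: {Start, W, X, Y, Z}.
Reachable from Start after that: {Start, W, X, Z}.
Removed useless symbols: {Y} and every production mentioning them.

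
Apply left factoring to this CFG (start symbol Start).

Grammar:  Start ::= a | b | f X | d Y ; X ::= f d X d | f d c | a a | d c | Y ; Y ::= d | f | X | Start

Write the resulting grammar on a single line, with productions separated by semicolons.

Start ::= a | b | f X | d Y; X ::= a a | d c | Y | f d X1; Y ::= d | f | X | Start; X1 ::= X d | c

X has alternatives sharing prefix 'f d': factor to X → f d X1 with X1 → X d | c.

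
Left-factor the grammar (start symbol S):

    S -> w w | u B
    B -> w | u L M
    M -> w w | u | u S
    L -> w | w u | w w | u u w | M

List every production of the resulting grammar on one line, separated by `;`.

S -> w w | u B; B -> w | u L M; M -> w w | u M'; L -> u u w | M | w L'; M' -> ε | S; L' -> ε | u | w

M has alternatives sharing prefix 'u': factor to M → u M' with M' → ε | S.
L has alternatives sharing prefix 'w': factor to L → w L' with L' → ε | u | w.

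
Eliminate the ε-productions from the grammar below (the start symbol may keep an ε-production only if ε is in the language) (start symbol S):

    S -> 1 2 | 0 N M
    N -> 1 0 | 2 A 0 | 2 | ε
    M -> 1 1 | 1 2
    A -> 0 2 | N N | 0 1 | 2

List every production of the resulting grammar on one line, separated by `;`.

Nullable set = {A, N}.
ε ∉ L(G), so no ε-production is kept.
Expand every rule over subsets of its nullable positions: S → 0 N M gives 0 N M | 0 M. N → 2 A 0 gives 2 A 0 | 2 0. A → N N gives N N | N.

S -> 1 2 | 0 N M | 0 M; N -> 1 0 | 2 A 0 | 2 0 | 2; M -> 1 1 | 1 2; A -> 0 2 | N N | N | 0 1 | 2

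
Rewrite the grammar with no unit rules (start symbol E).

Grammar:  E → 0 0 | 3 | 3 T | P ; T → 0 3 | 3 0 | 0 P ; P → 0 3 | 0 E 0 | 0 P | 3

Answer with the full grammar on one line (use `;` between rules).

E → 0 0 | 3 | 3 T | 0 3 | 0 E 0 | 0 P; T → 0 3 | 3 0 | 0 P; P → 0 3 | 0 E 0 | 0 P | 3

Unit pairs: E ⇒* {P}.
For every A with A ⇒* B via unit rules, add B's non-unit alternatives to A; then delete every rule of the form X → Y.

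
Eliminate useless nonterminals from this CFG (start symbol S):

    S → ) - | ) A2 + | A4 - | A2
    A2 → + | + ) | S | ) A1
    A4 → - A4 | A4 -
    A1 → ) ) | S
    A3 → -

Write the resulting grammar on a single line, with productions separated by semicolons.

S → ) - | ) A2 + | A2; A2 → + | + ) | S | ) A1; A1 → ) ) | S

Generating nonterminals: {A1, A2, A3, S}.
Reachable from S after that: {A1, A2, S}.
Removed useless symbols: {A3, A4} and every production mentioning them.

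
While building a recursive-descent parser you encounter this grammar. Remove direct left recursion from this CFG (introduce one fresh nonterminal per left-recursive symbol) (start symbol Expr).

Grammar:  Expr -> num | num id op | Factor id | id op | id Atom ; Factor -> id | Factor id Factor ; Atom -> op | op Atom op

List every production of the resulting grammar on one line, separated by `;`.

Factor is directly left-recursive.
For Factor: α = {id Factor}, β = {id}. Rewrite as Factor → β Factor1 and Factor1 → α Factor1 | ε.

Expr -> num | num id op | Factor id | id op | id Atom; Factor -> id Factor1; Atom -> op | op Atom op; Factor1 -> id Factor Factor1 | ε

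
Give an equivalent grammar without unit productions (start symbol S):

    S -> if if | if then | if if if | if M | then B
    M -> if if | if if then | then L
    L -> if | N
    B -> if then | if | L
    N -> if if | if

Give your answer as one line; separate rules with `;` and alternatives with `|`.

S -> if if | if then | if if if | if M | then B; M -> if if | if if then | then L; L -> if | if if; B -> if | if then | if if; N -> if if | if

Unit pairs: B ⇒* {L, N}; L ⇒* {N}.
For every A with A ⇒* B via unit rules, add B's non-unit alternatives to A; then delete every rule of the form X → Y.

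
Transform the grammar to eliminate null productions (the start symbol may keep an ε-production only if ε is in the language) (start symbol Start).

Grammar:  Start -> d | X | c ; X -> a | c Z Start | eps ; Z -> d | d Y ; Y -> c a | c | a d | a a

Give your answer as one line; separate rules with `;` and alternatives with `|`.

The nullable symbols are {Start, X}.
ε ∈ L(G) since Start is nullable, so keep Start → ε.
For each production, add variants omitting each subset of nullable occurrences: X → c Z Start gives c Z Start | c Z.

Start -> d | X | c | eps; X -> a | c Z Start | c Z; Z -> d | d Y; Y -> c a | c | a d | a a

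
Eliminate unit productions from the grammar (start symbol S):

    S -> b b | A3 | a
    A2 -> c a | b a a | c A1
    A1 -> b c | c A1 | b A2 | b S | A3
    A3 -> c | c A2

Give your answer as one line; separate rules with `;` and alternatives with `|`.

Unit pairs: A1 ⇒* {A3}; S ⇒* {A3}.
Replace each nonterminal's rules with the union of the non-unit rules of every nonterminal it unit-derives.

S -> b b | a | c | c A2; A2 -> c a | b a a | c A1; A1 -> b c | c A1 | b A2 | b S | c | c A2; A3 -> c | c A2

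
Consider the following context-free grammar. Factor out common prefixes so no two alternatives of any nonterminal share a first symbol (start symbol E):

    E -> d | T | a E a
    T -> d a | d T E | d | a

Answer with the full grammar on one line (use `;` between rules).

T has alternatives sharing prefix 'd': factor to T → d T' with T' → a | T E | ε.

E -> d | T | a E a; T -> a | d T'; T' -> a | T E | eps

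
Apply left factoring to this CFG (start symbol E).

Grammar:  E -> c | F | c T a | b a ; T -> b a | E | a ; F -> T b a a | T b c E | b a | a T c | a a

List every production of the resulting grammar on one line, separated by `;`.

E has alternatives sharing prefix 'c': factor to E → c E' with E' → ε | T a.
F has alternatives sharing prefix 'T b': factor to F → T b F' with F' → a a | c E.
F has alternatives sharing prefix 'a': factor to F → a F'' with F'' → T c | a.

E -> F | b a | c E'; T -> b a | E | a; F -> b a | T b F' | a F''; E' -> ε | T a; F' -> a a | c E; F'' -> T c | a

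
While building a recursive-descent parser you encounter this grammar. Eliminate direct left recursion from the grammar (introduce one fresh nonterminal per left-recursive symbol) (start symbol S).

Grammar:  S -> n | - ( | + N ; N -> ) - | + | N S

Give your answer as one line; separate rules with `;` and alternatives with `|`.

Directly left-recursive nonterminal: N.
For N: α = {S}, β = {) -, +}. Rewrite as N → β N' and N' → α N' | ε.

S -> n | - ( | + N; N -> ) - N' | + N'; N' -> S N' | ε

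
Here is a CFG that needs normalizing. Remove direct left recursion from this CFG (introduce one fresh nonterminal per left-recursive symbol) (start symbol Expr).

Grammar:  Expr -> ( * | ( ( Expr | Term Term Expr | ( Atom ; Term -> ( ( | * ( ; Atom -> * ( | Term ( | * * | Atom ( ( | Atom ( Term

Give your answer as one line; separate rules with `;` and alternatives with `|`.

Directly left-recursive nonterminal: Atom.
For Atom: α = {( (, ( Term}, β = {* (, Term (, * *}. Rewrite as Atom → β Atom1 and Atom1 → α Atom1 | ε.

Expr -> ( * | ( ( Expr | Term Term Expr | ( Atom; Term -> ( ( | * (; Atom -> * ( Atom1 | Term ( Atom1 | * * Atom1; Atom1 -> ( ( Atom1 | ( Term Atom1 | ε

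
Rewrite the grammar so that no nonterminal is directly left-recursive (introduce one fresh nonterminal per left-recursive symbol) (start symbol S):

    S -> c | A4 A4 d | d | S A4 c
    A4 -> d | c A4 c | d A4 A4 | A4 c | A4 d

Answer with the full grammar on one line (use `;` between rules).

S -> c S' | A4 A4 d S' | d S'; A4 -> d A4' | c A4 c A4' | d A4 A4 A4'; S' -> A4 c S' | ε; A4' -> c A4' | d A4' | ε

S, A4 are directly left-recursive.
For S: α = {A4 c}, β = {c, A4 A4 d, d}. Rewrite as S → β S' and S' → α S' | ε.
For A4: α = {c, d}, β = {d, c A4 c, d A4 A4}. Rewrite as A4 → β A4' and A4' → α A4' | ε.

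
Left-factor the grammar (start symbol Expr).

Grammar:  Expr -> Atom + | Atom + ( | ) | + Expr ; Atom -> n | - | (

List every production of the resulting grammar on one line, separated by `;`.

Expr has alternatives sharing prefix 'Atom +': factor to Expr → Atom + Expr1 with Expr1 → ε | (.

Expr -> ) | + Expr | Atom + Expr1; Atom -> n | - | (; Expr1 -> ε | (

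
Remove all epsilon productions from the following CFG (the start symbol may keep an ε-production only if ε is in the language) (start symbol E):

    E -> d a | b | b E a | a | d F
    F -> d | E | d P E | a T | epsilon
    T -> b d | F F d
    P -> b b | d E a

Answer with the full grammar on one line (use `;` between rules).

Nullable nonterminals: {F}.
ε ∉ L(G), so no ε-production is kept.
Add the nullable-subset variants: E → d F gives d F | d. T → F F d gives F F d | F d | d.

E -> d a | b | b E a | a | d F | d; F -> d | E | d P E | a T; T -> b d | F F d | F d | d; P -> b b | d E a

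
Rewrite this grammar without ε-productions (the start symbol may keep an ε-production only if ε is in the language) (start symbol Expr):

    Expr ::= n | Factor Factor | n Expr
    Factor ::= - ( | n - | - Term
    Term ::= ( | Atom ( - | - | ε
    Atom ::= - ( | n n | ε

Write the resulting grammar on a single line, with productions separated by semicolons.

Expr ::= n | Factor Factor | n Expr; Factor ::= - ( | n - | - Term | -; Term ::= ( | Atom ( - | ( - | -; Atom ::= - ( | n n

Nullable set = {Atom, Term}.
ε ∉ L(G), so no ε-production is kept.
For each production, add variants omitting each subset of nullable occurrences: Factor → - Term gives - Term | -. Term → Atom ( - gives Atom ( - | ( -.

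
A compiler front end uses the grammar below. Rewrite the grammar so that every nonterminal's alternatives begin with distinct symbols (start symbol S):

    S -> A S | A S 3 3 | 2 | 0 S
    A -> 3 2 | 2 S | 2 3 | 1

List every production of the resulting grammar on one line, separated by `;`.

S -> 2 | 0 S | A S S'; A -> 3 2 | 1 | 2 A'; S' -> ε | 3 3; A' -> S | 3

S has alternatives sharing prefix 'A S': factor to S → A S S' with S' → ε | 3 3.
A has alternatives sharing prefix '2': factor to A → 2 A' with A' → S | 3.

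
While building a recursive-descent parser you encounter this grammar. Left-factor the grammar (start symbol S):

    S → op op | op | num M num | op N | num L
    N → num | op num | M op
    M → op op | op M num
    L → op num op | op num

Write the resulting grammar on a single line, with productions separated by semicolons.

S → op S' | num S''; N → num | op num | M op; M → op M'; L → op num L'; S' → op | ε | N; S'' → M num | L; M' → op | M num; L' → op | ε

S has alternatives sharing prefix 'op': factor to S → op S' with S' → op | ε | N.
S has alternatives sharing prefix 'num': factor to S → num S'' with S'' → M num | L.
M has alternatives sharing prefix 'op': factor to M → op M' with M' → op | M num.
L has alternatives sharing prefix 'op num': factor to L → op num L' with L' → op | ε.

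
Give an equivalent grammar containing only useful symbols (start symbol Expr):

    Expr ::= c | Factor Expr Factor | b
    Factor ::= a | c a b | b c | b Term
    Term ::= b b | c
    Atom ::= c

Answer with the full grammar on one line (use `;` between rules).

Generating nonterminals: {Atom, Expr, Factor, Term}.
Reachable from Expr after that: {Expr, Factor, Term}.
Removed useless symbols: {Atom} and every production mentioning them.

Expr ::= c | Factor Expr Factor | b; Factor ::= a | c a b | b c | b Term; Term ::= b b | c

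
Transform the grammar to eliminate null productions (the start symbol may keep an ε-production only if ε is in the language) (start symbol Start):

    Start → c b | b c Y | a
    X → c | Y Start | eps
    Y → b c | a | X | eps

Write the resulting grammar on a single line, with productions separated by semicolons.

Start → c b | b c Y | b c | a; X → c | Y Start | Start; Y → b c | a | X

The nullable symbols are {X, Y}.
ε ∉ L(G), so no ε-production is kept.
Expand every rule over subsets of its nullable positions: Start → b c Y gives b c Y | b c. X → Y Start gives Y Start | Start.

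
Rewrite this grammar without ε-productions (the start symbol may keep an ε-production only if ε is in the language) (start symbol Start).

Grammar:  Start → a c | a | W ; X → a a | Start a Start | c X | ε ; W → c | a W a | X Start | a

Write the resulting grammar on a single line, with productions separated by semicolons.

Nullable set = {X}.
ε ∉ L(G), so no ε-production is kept.
Expand every rule over subsets of its nullable positions: X → c X gives c X | c. W → X Start gives X Start | Start.

Start → a c | a | W; X → a a | Start a Start | c X | c; W → c | a W a | X Start | Start | a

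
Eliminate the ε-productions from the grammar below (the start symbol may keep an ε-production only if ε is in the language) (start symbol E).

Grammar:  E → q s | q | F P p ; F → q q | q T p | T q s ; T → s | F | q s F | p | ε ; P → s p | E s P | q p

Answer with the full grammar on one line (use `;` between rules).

Nullable nonterminals: {T}.
ε ∉ L(G), so no ε-production is kept.
Add the nullable-subset variants: F → q T p gives q T p | q p. F → T q s gives T q s | q s.

E → q s | q | F P p; F → q q | q T p | q p | T q s | q s; T → s | F | q s F | p; P → s p | E s P | q p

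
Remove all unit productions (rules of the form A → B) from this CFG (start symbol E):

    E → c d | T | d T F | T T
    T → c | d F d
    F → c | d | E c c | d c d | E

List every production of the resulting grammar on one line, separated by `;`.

E → c d | d T F | T T | c | d F d; T → c | d F d; F → c d | d T F | T T | c | d | E c c | d c d | d F d

Unit pairs: E ⇒* {T}; F ⇒* {E, T}.
Replace each nonterminal's rules with the union of the non-unit rules of every nonterminal it unit-derives.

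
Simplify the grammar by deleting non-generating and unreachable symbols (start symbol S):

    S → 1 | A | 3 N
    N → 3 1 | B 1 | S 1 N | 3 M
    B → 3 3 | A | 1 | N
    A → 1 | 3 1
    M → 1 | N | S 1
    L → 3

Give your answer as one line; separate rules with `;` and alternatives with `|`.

S → 1 | A | 3 N; N → 3 1 | B 1 | S 1 N | 3 M; B → 3 3 | A | 1 | N; A → 1 | 3 1; M → 1 | N | S 1

Generating nonterminals: {A, B, L, M, N, S}.
Reachable from S after that: {A, B, M, N, S}.
Removed useless symbols: {L} and every production mentioning them.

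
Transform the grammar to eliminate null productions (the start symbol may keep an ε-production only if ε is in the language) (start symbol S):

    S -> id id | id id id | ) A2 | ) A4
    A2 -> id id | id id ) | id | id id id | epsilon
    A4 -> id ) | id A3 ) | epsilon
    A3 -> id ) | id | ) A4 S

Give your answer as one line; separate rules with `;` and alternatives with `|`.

The nullable symbols are {A2, A4}.
ε ∉ L(G), so no ε-production is kept.
Expand every rule over subsets of its nullable positions: S → ) A2 gives ) A2 | ). A3 → ) A4 S gives ) A4 S | ) S.

S -> id id | id id id | ) A2 | ) | ) A4; A2 -> id id | id id ) | id | id id id; A4 -> id ) | id A3 ); A3 -> id ) | id | ) A4 S | ) S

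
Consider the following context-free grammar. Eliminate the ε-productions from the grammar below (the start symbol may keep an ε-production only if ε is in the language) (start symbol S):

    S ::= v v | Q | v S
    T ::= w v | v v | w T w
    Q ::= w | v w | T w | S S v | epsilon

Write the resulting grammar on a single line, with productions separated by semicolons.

S ::= v v | Q | v S | v | epsilon; T ::= w v | v v | w T w; Q ::= w | v w | T w | S S v | S v | v

The nullable symbols are {Q, S}.
ε ∈ L(G) since S is nullable, so keep S → ε.
Expand every rule over subsets of its nullable positions: S → v S gives v S | v. Q → S S v gives S S v | S v | v.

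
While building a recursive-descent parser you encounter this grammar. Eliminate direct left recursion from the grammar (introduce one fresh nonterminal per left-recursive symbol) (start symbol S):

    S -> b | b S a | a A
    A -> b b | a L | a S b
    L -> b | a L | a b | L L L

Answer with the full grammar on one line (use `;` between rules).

Left recursion appears on L.
For L: α = {L L}, β = {b, a L, a b}. Rewrite as L → β L' and L' → α L' | ε.

S -> b | b S a | a A; A -> b b | a L | a S b; L -> b L' | a L L' | a b L'; L' -> L L L' | ε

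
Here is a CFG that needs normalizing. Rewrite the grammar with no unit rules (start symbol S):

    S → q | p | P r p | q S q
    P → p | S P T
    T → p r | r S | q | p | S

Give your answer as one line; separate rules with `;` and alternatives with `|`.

Unit pairs: T ⇒* {S}.
Replace each nonterminal's rules with the union of the non-unit rules of every nonterminal it unit-derives.

S → q | p | P r p | q S q; P → p | S P T; T → q | p | P r p | q S q | p r | r S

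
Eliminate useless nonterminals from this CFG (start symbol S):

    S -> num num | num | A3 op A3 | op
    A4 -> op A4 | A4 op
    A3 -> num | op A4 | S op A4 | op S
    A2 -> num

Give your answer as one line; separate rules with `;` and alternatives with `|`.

S -> num num | num | A3 op A3 | op; A3 -> num | op S

Generating nonterminals: {A2, A3, S}.
Reachable from S after that: {A3, S}.
Removed useless symbols: {A2, A4} and every production mentioning them.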